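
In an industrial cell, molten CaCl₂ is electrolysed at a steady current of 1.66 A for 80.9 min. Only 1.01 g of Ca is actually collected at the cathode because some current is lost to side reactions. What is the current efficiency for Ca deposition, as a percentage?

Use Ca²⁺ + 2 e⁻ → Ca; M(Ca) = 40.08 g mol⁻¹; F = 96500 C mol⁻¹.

Q = I·t = 1.660 × 4854.0 = 8058 C; n(e⁻) = 8058/96500 = 0.08350 mol.
Theoretical n(Ca) = n(e⁻)/2 = 0.04175 mol, i.e. m_theo = 0.04175 × 40.08 = 1.673 g.
Efficiency = m_actual / m_theo = 1.01 / 1.673 = 60.4 %.

60.4 %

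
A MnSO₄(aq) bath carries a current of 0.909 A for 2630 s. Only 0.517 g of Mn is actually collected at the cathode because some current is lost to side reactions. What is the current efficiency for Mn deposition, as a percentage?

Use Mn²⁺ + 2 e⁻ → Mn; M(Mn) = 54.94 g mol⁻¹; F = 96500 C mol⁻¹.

Q = I·t = 0.9090 × 2630.0 = 2391 C; n(e⁻) = 2391/96500 = 0.02477 mol.
Theoretical n(Mn) = n(e⁻)/2 = 0.01239 mol, i.e. m_theo = 0.01239 × 54.94 = 0.6805 g.
Efficiency = m_actual / m_theo = 0.517 / 0.6805 = 76.0 %.

76.0 %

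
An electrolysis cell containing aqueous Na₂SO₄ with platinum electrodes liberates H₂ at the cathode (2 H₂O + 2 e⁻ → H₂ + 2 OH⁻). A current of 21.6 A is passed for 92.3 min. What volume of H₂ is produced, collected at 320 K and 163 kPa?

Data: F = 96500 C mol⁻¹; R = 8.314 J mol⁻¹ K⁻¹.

10.1 L

Q = I·t = 21.60 A × 5538.0 s = 119600 C.
n(e⁻) = Q/F = 119600 / 96500 = 1.240 mol.
2 electrons are transferred per H₂ molecule, so n(H₂) = 1.240 / 2 = 0.6198 mol.
V = nRT/P = (0.6198 × 8.314 × 320) / (163 × 10³ Pa) = 0.0101 m³ = 10.1 L.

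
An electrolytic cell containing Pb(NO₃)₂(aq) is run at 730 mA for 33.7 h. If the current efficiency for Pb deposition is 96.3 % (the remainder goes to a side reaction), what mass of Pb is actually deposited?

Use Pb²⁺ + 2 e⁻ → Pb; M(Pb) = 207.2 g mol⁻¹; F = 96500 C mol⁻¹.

Q = I·t = 0.7300 × 121320 = 88560 C.
n(e⁻) = 88560/96500 = 0.9178 mol; theoretically n(Pb) = 0.9178/2 = 0.4589 mol, m_theo = 95.08 g.
At 96.3 % efficiency, m_actual = 0.963 × 95.08 = 91.6 g.

91.6 g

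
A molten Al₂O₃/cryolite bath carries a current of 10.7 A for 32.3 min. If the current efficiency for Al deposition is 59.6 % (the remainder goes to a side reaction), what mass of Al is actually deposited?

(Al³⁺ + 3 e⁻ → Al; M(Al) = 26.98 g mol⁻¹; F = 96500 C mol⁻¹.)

Q = I·t = 10.70 × 1938.0 = 20740 C.
n(e⁻) = 20740/96500 = 0.2149 mol; theoretically n(Al) = 0.2149/3 = 0.07163 mol, m_theo = 1.933 g.
At 59.6 % efficiency, m_actual = 0.596 × 1.933 = 1.15 g.

1.15 g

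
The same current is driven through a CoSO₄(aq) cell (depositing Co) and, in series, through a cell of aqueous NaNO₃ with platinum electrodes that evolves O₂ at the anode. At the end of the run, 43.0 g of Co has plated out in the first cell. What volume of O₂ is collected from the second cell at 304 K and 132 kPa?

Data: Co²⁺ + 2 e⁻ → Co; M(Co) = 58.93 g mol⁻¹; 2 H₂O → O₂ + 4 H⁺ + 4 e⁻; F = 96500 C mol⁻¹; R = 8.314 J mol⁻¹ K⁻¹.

n(Co) = 43.0 / 58.93 = 0.7297 mol, so n(e⁻) = 2 × 0.7297 = 1.459 mol.
The cells are in series, so the same 1.459 mol of electrons passes through the second cell.
2 H₂O → O₂ + 4 H⁺ + 4 e⁻ — 4 mol e⁻ per mol O₂, so n(O₂) = 1.459/4 = 0.3648 mol.
V = nRT/P = (0.3648 × 8.314 × 304) / (132 × 10³) = 0.00699 m³ = 6.99 L.

6.99 L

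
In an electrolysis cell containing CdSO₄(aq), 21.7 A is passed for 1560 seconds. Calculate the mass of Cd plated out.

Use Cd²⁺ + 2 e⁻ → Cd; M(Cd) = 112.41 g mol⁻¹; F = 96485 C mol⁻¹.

Q = I·t = 21.70 A × 1560.0 s = 33850 C.
n(e⁻) = Q/F = 33850 / 96485 = 0.3509 mol.
Cd²⁺ + 2 e⁻ → Cd, so n(Cd) = n(e⁻)/2 = 0.1754 mol.
m = n·M = 0.1754 × 112.41 = 19.7 g.

19.7 g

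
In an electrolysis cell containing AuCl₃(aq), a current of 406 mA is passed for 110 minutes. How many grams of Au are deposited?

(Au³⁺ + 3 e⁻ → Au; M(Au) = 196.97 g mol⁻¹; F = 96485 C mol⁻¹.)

1.82 g

Q = I·t = 0.4060 A × 6600.0 s = 2680 C.
n(e⁻) = Q/F = 2680 / 96485 = 0.02777 mol.
Au³⁺ + 3 e⁻ → Au, so n(Au) = n(e⁻)/3 = 0.009257 mol.
m = n·M = 0.009257 × 196.97 = 1.82 g.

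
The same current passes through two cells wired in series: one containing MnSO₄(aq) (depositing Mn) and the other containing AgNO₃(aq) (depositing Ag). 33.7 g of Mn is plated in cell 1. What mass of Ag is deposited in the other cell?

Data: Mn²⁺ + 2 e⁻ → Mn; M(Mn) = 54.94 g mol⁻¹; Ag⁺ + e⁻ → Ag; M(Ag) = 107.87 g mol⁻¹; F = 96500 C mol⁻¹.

132 g

n(Mn) = 33.7 / 54.94 = 0.6134 mol.
Since Mn²⁺ + 2 e⁻ → Mn, n(e⁻) passed = 2 × 0.6134 = 1.227 mol.
Cells in series carry the same charge, so the same 1.227 mol of electrons passes through cell 2.
Ag⁺ + e⁻ → Ag, so n(Ag) = 1.227 / 1 = 1.227 mol.
m(Ag) = 1.227 × 107.87 = 132 g.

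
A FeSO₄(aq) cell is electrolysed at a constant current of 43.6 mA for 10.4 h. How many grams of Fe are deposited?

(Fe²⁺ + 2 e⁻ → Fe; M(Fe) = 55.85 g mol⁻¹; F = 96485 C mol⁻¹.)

Q = I·t = 0.04360 A × 37440 s = 1632 C.
n(e⁻) = Q/F = 1632 / 96485 = 0.01692 mol.
Fe²⁺ + 2 e⁻ → Fe, so n(Fe) = n(e⁻)/2 = 0.008459 mol.
m = n·M = 0.008459 × 55.85 = 0.472 g.

0.472 g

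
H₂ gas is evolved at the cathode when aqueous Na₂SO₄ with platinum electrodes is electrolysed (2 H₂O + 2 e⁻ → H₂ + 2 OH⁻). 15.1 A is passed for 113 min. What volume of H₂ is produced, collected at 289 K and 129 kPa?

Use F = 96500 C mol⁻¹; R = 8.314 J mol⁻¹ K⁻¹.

9.88 L

Q = I·t = 15.10 A × 6780.0 s = 102400 C.
n(e⁻) = Q/F = 102400 / 96500 = 1.061 mol.
2 electrons are transferred per H₂ molecule, so n(H₂) = 1.061 / 2 = 0.5305 mol.
V = nRT/P = (0.5305 × 8.314 × 289) / (129 × 10³ Pa) = 0.00988 m³ = 9.88 L.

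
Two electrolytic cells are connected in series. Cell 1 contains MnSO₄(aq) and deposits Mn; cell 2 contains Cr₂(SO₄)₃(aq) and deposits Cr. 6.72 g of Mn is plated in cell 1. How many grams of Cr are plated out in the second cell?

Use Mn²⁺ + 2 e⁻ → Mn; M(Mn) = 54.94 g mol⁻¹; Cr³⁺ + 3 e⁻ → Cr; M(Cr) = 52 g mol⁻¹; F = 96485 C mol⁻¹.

4.24 g

n(Mn) = 6.72 / 54.94 = 0.1223 mol.
Since Mn²⁺ + 2 e⁻ → Mn, n(e⁻) passed = 2 × 0.1223 = 0.2446 mol.
Cells in series carry the same charge, so the same 0.2446 mol of electrons passes through cell 2.
Cr³⁺ + 3 e⁻ → Cr, so n(Cr) = 0.2446 / 3 = 0.08154 mol.
m(Cr) = 0.08154 × 52 = 4.24 g.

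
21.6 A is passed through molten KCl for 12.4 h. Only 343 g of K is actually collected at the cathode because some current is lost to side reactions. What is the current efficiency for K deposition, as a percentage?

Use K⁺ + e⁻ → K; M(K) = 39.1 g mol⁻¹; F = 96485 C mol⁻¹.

87.8 %

Q = I·t = 21.60 × 44640 = 964200 C; n(e⁻) = 964200/96485 = 9.994 mol.
Theoretical n(K) = n(e⁻)/1 = 9.994 mol, i.e. m_theo = 9.994 × 39.1 = 390.7 g.
Efficiency = m_actual / m_theo = 343 / 390.7 = 87.8 %.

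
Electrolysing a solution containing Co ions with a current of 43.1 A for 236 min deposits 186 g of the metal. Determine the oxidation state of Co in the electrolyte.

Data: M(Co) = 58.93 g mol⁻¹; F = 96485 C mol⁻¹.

+2

Q = I·t = 43.10 A × 14160 s = 610300 C, so n(e⁻) = 610300/96485 = 6.325 mol.
n(Co) deposited = 186 / 58.93 = 3.156 mol.
Electrons per atom = n(e⁻)/n(Co) = 6.325 / 3.156 = 2.00 ≈ 2, so the ion is Co²⁺.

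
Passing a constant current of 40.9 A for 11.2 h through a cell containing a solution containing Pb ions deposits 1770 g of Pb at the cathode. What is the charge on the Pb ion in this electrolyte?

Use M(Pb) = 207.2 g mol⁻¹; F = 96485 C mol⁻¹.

+2

Q = I·t = 40.90 A × 40320 s = 1649000 C, so n(e⁻) = 1649000/96485 = 17.09 mol.
n(Pb) deposited = 1770 / 207.2 = 8.542 mol.
Electrons per atom = n(e⁻)/n(Pb) = 17.09 / 8.542 = 2.00 ≈ 2, so the ion is Pb²⁺.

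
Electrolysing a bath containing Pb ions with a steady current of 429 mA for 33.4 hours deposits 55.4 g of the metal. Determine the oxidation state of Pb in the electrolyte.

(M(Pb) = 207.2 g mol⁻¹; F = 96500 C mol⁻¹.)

Q = I·t = 0.4290 A × 120240 s = 51580 C, so n(e⁻) = 51580/96500 = 0.5345 mol.
n(Pb) deposited = 55.4 / 207.2 = 0.2674 mol.
Electrons per atom = n(e⁻)/n(Pb) = 0.5345 / 0.2674 = 2.00 ≈ 2, so the ion is Pb²⁺.

+2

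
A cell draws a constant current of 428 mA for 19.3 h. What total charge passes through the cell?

Q = I·t = 0.4280 A × 69480 s = 29700 C.

29700 C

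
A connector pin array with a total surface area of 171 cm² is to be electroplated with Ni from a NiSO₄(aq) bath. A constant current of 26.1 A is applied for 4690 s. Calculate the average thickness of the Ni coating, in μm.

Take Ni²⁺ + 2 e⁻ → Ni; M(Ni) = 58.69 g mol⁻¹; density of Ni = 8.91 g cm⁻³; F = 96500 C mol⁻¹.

244 μm

Q = I·t = 26.10 × 4690.0 = 122400 C; n(e⁻) = 1.268 mol.
n(Ni) = n(e⁻)/2 = 0.6342 mol, so m = 0.6342 × 58.69 = 37.22 g.
Volume = m/ρ = 37.22 / 8.91 = 4.178 cm³.
Thickness = V/A = 4.178 / 171 = 0.0244 cm = 244 μm.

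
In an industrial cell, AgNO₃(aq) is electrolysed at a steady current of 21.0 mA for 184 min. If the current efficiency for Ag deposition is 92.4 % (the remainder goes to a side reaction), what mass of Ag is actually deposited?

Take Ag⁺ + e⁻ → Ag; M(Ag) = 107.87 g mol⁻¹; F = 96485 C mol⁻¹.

0.239 g

Q = I·t = 0.02100 × 11040 = 231.8 C.
n(e⁻) = 231.8/96485 = 0.002403 mol; theoretically n(Ag) = 0.002403/1 = 0.002403 mol, m_theo = 0.2592 g.
At 92.4 % efficiency, m_actual = 0.924 × 0.2592 = 0.239 g.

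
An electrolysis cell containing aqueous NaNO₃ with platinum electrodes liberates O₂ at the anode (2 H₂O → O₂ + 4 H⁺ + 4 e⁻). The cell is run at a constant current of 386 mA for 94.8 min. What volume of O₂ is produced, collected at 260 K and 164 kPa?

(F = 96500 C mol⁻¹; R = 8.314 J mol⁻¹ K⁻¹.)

Q = I·t = 0.3860 A × 5688.0 s = 2196 C.
n(e⁻) = Q/F = 2196 / 96500 = 0.02275 mol.
4 electrons are transferred per O₂ molecule, so n(O₂) = 0.02275 / 4 = 0.005688 mol.
V = nRT/P = (0.005688 × 8.314 × 260) / (164 × 10³ Pa) = 7.50 × 10⁻⁵ m³ = 0.0750 L.

0.0750 L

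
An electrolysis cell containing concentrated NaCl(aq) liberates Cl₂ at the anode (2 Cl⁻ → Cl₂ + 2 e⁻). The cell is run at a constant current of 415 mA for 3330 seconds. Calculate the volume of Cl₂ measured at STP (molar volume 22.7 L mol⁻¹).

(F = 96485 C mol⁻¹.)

Q = I·t = 0.4150 A × 3330.0 s = 1382 C.
n(e⁻) = Q/F = 1382 / 96485 = 0.01432 mol.
2 electrons are transferred per Cl₂ molecule, so n(Cl₂) = 0.01432 / 2 = 0.007161 mol.
V = n × V_m = 0.007161 × 22.7 = 0.163 L.

0.163 L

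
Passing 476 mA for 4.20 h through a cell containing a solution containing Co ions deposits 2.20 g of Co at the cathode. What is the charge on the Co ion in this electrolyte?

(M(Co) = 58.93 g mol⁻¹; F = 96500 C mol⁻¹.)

+2

Q = I·t = 0.4760 A × 15120 s = 7197 C, so n(e⁻) = 7197/96500 = 0.07458 mol.
n(Co) deposited = 2.20 / 58.93 = 0.03733 mol.
Electrons per atom = n(e⁻)/n(Co) = 0.07458 / 0.03733 = 2.00 ≈ 2, so the ion is Co²⁺.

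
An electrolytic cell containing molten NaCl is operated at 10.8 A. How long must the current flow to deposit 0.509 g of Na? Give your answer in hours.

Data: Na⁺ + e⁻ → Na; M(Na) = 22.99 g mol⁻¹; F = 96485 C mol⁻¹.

0.0549 h

n(Na) = m/M = 0.509 / 22.99 = 0.02214 mol.
Each Na atom requires 1 electron, so n(e⁻) = 1 × 0.02214 = 0.02214 mol.
Q = n(e⁻)·F = 0.02214 × 96485 = 2136 C.
t = Q/I = 2136 / 10.80 A = 197.8 s = 0.0549 h.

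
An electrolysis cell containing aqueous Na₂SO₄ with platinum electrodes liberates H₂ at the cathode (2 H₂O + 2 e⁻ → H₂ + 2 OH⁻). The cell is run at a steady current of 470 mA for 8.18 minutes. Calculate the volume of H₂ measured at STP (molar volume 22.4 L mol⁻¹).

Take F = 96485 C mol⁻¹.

0.0268 L

Q = I·t = 0.4700 A × 490.80 s = 230.7 C.
n(e⁻) = Q/F = 230.7 / 96485 = 0.002391 mol.
2 electrons are transferred per H₂ molecule, so n(H₂) = 0.002391 / 2 = 0.001195 mol.
V = n × V_m = 0.001195 × 22.4 = 0.0268 L.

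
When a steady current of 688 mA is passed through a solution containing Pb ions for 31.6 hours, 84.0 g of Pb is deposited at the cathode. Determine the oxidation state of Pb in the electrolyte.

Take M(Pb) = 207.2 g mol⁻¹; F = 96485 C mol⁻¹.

Q = I·t = 0.6880 A × 113760 s = 78270 C, so n(e⁻) = 78270/96485 = 0.8112 mol.
n(Pb) deposited = 84.0 / 207.2 = 0.4054 mol.
Electrons per atom = n(e⁻)/n(Pb) = 0.8112 / 0.4054 = 2.00 ≈ 2, so the ion is Pb²⁺.

+2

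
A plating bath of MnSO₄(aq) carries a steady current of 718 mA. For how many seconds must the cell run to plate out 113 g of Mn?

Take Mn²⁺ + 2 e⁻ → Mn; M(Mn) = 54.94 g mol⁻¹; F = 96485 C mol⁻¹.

n(Mn) = m/M = 113 / 54.94 = 2.057 mol.
Each Mn atom requires 2 electrons, so n(e⁻) = 2 × 2.057 = 4.114 mol.
Q = n(e⁻)·F = 4.114 × 96485 = 396900 C.
t = Q/I = 396900 / 0.7180 A = 552800 s.

5.53 × 10⁵ s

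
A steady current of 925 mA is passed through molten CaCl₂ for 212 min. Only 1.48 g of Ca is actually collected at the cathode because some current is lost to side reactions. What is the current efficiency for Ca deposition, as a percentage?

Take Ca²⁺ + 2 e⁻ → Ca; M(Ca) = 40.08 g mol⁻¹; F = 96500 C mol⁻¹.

60.6 %

Q = I·t = 0.9250 × 12720 = 11770 C; n(e⁻) = 11770/96500 = 0.1219 mol.
Theoretical n(Ca) = n(e⁻)/2 = 0.06096 mol, i.e. m_theo = 0.06096 × 40.08 = 2.443 g.
Efficiency = m_actual / m_theo = 1.48 / 2.443 = 60.6 %.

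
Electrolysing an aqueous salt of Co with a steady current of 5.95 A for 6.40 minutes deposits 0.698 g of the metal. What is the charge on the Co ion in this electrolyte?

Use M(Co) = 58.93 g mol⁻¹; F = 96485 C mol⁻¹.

Q = I·t = 5.950 A × 384.00 s = 2285 C, so n(e⁻) = 2285/96485 = 0.02368 mol.
n(Co) deposited = 0.698 / 58.93 = 0.01184 mol.
Electrons per atom = n(e⁻)/n(Co) = 0.02368 / 0.01184 = 2.00 ≈ 2, so the ion is Co²⁺.

+2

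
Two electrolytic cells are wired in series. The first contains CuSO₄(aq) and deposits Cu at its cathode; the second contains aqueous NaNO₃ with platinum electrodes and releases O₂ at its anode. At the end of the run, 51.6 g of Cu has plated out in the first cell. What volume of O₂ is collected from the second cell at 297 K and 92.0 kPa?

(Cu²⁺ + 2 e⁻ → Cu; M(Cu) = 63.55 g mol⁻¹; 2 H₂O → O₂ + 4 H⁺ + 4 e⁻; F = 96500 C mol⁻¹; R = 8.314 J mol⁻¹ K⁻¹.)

n(Cu) = 51.6 / 63.55 = 0.8120 mol, so n(e⁻) = 2 × 0.8120 = 1.624 mol.
The cells are in series, so the same 1.624 mol of electrons passes through the second cell.
2 H₂O → O₂ + 4 H⁺ + 4 e⁻ — 4 mol e⁻ per mol O₂, so n(O₂) = 1.624/4 = 0.4060 mol.
V = nRT/P = (0.4060 × 8.314 × 297) / (92.0 × 10³) = 0.0109 m³ = 10.9 L.

10.9 L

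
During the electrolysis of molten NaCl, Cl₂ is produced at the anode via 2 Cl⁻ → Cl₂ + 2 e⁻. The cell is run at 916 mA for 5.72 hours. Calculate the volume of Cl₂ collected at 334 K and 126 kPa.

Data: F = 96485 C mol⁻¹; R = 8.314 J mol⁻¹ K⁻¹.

Q = I·t = 0.9160 A × 20592 s = 18860 C.
n(e⁻) = Q/F = 18860 / 96485 = 0.1955 mol.
2 electrons are transferred per Cl₂ molecule, so n(Cl₂) = 0.1955 / 2 = 0.09775 mol.
V = nRT/P = (0.09775 × 8.314 × 334) / (126 × 10³ Pa) = 0.00215 m³ = 2.15 L.

2.15 L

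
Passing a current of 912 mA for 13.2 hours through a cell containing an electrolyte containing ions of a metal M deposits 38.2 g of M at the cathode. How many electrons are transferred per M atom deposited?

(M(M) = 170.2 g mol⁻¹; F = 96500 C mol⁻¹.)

2

Q = I·t = 0.9120 A × 47520 s = 43340 C, so n(e⁻) = 43340/96500 = 0.4491 mol.
n(M) deposited = 38.2 / 170.2 = 0.2244 mol.
Electrons per atom = n(e⁻)/n(M) = 0.4491 / 0.2244 = 2.00 ≈ 2, so the ion is M²⁺.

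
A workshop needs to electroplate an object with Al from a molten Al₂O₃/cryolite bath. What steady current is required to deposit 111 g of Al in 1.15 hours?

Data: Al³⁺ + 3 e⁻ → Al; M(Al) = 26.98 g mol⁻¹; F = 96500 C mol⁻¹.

288 A

n(Al) = 111 / 26.98 = 4.114 mol.
n(e⁻) = 3 × 4.114 = 12.34 mol.
Q = n(e⁻)·F = 12.34 × 96500 = 1191000 C.
I = Q/t = 1191000 / 4140.0 s = 288 A.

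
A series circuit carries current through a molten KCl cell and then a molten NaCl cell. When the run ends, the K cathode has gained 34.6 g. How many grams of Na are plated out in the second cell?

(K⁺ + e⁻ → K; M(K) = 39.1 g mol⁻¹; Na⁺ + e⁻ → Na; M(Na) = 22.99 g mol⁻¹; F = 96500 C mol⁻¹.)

20.3 g

n(K) = 34.6 / 39.1 = 0.8849 mol.
Since K⁺ + e⁻ → K, n(e⁻) passed = 1 × 0.8849 = 0.8849 mol.
Cells in series carry the same charge, so the same 0.8849 mol of electrons passes through cell 2.
Na⁺ + e⁻ → Na, so n(Na) = 0.8849 / 1 = 0.8849 mol.
m(Na) = 0.8849 × 22.99 = 20.3 g.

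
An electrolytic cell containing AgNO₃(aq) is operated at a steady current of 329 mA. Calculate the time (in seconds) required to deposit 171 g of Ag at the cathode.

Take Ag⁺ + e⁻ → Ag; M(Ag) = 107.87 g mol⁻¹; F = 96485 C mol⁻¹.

4.65 × 10⁵ s

n(Ag) = m/M = 171 / 107.87 = 1.585 mol.
Each Ag atom requires 1 electron, so n(e⁻) = 1 × 1.585 = 1.585 mol.
Q = n(e⁻)·F = 1.585 × 96485 = 153000 C.
t = Q/I = 153000 / 0.3290 A = 464900 s.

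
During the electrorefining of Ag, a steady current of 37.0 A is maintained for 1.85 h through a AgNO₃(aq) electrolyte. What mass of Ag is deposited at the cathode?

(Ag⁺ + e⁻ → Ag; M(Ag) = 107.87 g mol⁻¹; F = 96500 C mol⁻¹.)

Q = I·t = 37.00 A × 6660.0 s = 246400 C.
n(e⁻) = Q/F = 246400 / 96500 = 2.554 mol.
Ag⁺ + e⁻ → Ag, so n(Ag) = n(e⁻)/1 = 2.554 mol.
m = n·M = 2.554 × 107.87 = 275 g.

275 g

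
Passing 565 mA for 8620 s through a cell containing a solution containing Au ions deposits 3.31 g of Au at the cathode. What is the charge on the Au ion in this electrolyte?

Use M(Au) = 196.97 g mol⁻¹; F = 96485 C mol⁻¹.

Q = I·t = 0.5650 A × 8620.0 s = 4870 C, so n(e⁻) = 4870/96485 = 0.05048 mol.
n(Au) deposited = 3.31 / 196.97 = 0.01680 mol.
Electrons per atom = n(e⁻)/n(Au) = 0.05048 / 0.01680 = 3.00 ≈ 3, so the ion is Au³⁺.

+3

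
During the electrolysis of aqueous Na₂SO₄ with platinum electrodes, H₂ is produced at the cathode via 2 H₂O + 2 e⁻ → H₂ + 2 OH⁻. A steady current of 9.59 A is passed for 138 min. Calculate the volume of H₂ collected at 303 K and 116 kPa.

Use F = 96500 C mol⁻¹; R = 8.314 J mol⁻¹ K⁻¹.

Q = I·t = 9.590 A × 8280.0 s = 79410 C.
n(e⁻) = Q/F = 79410 / 96500 = 0.8229 mol.
2 electrons are transferred per H₂ molecule, so n(H₂) = 0.8229 / 2 = 0.4114 mol.
V = nRT/P = (0.4114 × 8.314 × 303) / (116 × 10³ Pa) = 0.00893 m³ = 8.93 L.

8.93 L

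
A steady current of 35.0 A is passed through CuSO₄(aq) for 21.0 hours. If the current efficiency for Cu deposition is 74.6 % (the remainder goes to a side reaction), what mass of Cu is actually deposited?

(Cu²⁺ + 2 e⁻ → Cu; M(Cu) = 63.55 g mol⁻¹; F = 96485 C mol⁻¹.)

Q = I·t = 35.00 × 75600 = 2646000 C.
n(e⁻) = 2646000/96485 = 27.42 mol; theoretically n(Cu) = 27.42/2 = 13.71 mol, m_theo = 871.4 g.
At 74.6 % efficiency, m_actual = 0.746 × 871.4 = 650 g.

650 g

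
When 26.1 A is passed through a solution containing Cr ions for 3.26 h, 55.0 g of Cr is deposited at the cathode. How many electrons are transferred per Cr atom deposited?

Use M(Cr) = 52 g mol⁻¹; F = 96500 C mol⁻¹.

Q = I·t = 26.10 A × 11736 s = 306300 C, so n(e⁻) = 306300/96500 = 3.174 mol.
n(Cr) deposited = 55.0 / 52 = 1.058 mol.
Electrons per atom = n(e⁻)/n(Cr) = 3.174 / 1.058 = 3.00 ≈ 3, so the ion is Cr³⁺.

3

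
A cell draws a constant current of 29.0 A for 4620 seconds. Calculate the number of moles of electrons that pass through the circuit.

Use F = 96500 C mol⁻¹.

1.39 mol

Q = I·t = 29.00 A × 4620.0 s = 134000 C.
n(e⁻) = Q/F = 134000 / 96500 = 1.39 mol.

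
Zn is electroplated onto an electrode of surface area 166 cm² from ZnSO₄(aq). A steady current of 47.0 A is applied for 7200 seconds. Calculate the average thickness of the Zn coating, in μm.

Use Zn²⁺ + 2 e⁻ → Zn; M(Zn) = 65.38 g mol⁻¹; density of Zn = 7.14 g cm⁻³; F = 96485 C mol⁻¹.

Q = I·t = 47.00 × 7200.0 = 338400 C; n(e⁻) = 3.507 mol.
n(Zn) = n(e⁻)/2 = 1.754 mol, so m = 1.754 × 65.38 = 114.7 g.
Volume = m/ρ = 114.7 / 7.14 = 16.06 cm³.
Thickness = V/A = 16.06 / 166 = 0.0967 cm = 967 μm.

967 μm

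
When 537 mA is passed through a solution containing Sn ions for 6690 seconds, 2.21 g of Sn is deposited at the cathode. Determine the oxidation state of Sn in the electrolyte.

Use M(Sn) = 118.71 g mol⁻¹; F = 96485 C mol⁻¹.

Q = I·t = 0.5370 A × 6690.0 s = 3593 C, so n(e⁻) = 3593/96485 = 0.03723 mol.
n(Sn) deposited = 2.21 / 118.71 = 0.01862 mol.
Electrons per atom = n(e⁻)/n(Sn) = 0.03723 / 0.01862 = 2.00 ≈ 2, so the ion is Sn²⁺.

+2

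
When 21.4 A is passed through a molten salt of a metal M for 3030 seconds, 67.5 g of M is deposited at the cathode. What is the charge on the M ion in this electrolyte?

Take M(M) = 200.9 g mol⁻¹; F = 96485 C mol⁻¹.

+2

Q = I·t = 21.40 A × 3030.0 s = 64840 C, so n(e⁻) = 64840/96485 = 0.6720 mol.
n(M) deposited = 67.5 / 200.9 = 0.3360 mol.
Electrons per atom = n(e⁻)/n(M) = 0.6720 / 0.3360 = 2.00 ≈ 2, so the ion is M²⁺.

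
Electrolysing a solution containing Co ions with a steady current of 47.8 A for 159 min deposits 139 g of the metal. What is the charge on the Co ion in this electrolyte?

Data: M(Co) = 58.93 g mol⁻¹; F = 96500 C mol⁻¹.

+2

Q = I·t = 47.80 A × 9540.0 s = 456000 C, so n(e⁻) = 456000/96500 = 4.726 mol.
n(Co) deposited = 139 / 58.93 = 2.359 mol.
Electrons per atom = n(e⁻)/n(Co) = 4.726 / 2.359 = 2.00 ≈ 2, so the ion is Co²⁺.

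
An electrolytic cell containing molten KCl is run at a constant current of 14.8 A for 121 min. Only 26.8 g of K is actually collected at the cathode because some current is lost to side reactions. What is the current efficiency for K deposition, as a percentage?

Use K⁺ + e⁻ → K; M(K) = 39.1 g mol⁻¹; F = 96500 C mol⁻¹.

61.6 %

Q = I·t = 14.80 × 7260.0 = 107400 C; n(e⁻) = 107400/96500 = 1.113 mol.
Theoretical n(K) = n(e⁻)/1 = 1.113 mol, i.e. m_theo = 1.113 × 39.1 = 43.54 g.
Efficiency = m_actual / m_theo = 26.8 / 43.54 = 61.6 %.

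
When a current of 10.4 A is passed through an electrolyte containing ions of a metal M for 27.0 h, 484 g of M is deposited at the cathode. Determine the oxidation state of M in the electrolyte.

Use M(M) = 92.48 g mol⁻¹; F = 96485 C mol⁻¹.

+2

Q = I·t = 10.40 A × 97200 s = 1011000 C, so n(e⁻) = 1011000/96485 = 10.48 mol.
n(M) deposited = 484 / 92.48 = 5.234 mol.
Electrons per atom = n(e⁻)/n(M) = 10.48 / 5.234 = 2.00 ≈ 2, so the ion is M²⁺.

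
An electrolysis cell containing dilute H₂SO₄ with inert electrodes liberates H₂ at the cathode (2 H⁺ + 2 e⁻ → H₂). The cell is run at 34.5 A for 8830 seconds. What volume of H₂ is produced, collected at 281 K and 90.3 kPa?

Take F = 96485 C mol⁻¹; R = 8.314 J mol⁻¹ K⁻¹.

Q = I·t = 34.50 A × 8830.0 s = 304600 C.
n(e⁻) = Q/F = 304600 / 96485 = 3.157 mol.
2 electrons are transferred per H₂ molecule, so n(H₂) = 3.157 / 2 = 1.579 mol.
V = nRT/P = (1.579 × 8.314 × 281) / (90.3 × 10³ Pa) = 0.0408 m³ = 40.8 L.

40.8 L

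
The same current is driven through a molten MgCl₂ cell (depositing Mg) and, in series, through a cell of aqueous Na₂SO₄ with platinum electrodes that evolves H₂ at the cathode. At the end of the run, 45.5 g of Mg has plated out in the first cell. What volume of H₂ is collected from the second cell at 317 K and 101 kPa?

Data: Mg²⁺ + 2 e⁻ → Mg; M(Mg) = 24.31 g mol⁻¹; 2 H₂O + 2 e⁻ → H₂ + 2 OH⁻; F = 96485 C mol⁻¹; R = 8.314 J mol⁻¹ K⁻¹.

48.8 L

n(Mg) = 45.5 / 24.31 = 1.872 mol, so n(e⁻) = 2 × 1.872 = 3.743 mol.
The cells are in series, so the same 3.743 mol of electrons passes through the second cell.
2 H₂O + 2 e⁻ → H₂ + 2 OH⁻ — 2 mol e⁻ per mol H₂, so n(H₂) = 3.743/2 = 1.872 mol.
V = nRT/P = (1.872 × 8.314 × 317) / (101 × 10³) = 0.0488 m³ = 48.8 L.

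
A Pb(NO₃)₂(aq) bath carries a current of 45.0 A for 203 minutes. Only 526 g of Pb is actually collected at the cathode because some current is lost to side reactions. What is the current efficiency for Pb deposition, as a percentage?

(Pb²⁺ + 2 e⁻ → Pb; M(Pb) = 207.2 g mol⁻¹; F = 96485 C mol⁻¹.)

Q = I·t = 45.00 × 12180 = 548100 C; n(e⁻) = 548100/96485 = 5.681 mol.
Theoretical n(Pb) = n(e⁻)/2 = 2.840 mol, i.e. m_theo = 2.840 × 207.2 = 588.5 g.
Efficiency = m_actual / m_theo = 526 / 588.5 = 89.4 %.

89.4 %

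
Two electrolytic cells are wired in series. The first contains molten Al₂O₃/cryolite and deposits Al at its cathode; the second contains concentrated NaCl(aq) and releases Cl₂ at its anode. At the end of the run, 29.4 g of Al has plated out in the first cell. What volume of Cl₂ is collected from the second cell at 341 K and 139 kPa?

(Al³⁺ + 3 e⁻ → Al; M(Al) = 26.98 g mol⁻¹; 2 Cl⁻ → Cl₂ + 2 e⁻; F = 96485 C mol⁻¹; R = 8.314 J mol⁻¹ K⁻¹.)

33.3 L

n(Al) = 29.4 / 26.98 = 1.090 mol, so n(e⁻) = 3 × 1.090 = 3.269 mol.
The cells are in series, so the same 3.269 mol of electrons passes through the second cell.
2 Cl⁻ → Cl₂ + 2 e⁻ — 2 mol e⁻ per mol Cl₂, so n(Cl₂) = 3.269/2 = 1.635 mol.
V = nRT/P = (1.635 × 8.314 × 341) / (139 × 10³) = 0.0333 m³ = 33.3 L.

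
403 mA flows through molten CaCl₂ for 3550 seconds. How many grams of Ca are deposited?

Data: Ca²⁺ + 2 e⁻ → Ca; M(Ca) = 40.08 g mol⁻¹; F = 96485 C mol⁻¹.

Q = I·t = 0.4030 A × 3550.0 s = 1431 C.
n(e⁻) = Q/F = 1431 / 96485 = 0.01483 mol.
Ca²⁺ + 2 e⁻ → Ca, so n(Ca) = n(e⁻)/2 = 0.007414 mol.
m = n·M = 0.007414 × 40.08 = 0.297 g.

0.297 g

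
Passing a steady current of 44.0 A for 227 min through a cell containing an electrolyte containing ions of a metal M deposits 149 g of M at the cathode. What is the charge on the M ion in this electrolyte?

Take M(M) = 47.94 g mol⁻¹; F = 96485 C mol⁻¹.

+2

Q = I·t = 44.00 A × 13620 s = 599300 C, so n(e⁻) = 599300/96485 = 6.211 mol.
n(M) deposited = 149 / 47.94 = 3.108 mol.
Electrons per atom = n(e⁻)/n(M) = 6.211 / 3.108 = 2.00 ≈ 2, so the ion is M²⁺.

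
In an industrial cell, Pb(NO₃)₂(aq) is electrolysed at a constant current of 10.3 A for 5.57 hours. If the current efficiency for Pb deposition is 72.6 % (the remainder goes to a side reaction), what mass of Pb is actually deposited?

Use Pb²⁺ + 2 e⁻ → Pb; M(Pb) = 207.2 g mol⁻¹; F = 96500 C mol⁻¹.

Q = I·t = 10.30 × 20052 = 206500 C.
n(e⁻) = 206500/96500 = 2.140 mol; theoretically n(Pb) = 2.140/2 = 1.070 mol, m_theo = 221.7 g.
At 72.6 % efficiency, m_actual = 0.726 × 221.7 = 161 g.

161 g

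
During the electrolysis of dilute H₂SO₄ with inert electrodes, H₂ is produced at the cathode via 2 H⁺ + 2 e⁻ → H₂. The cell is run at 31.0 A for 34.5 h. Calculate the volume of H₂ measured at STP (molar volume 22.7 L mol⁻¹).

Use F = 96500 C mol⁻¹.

Q = I·t = 31.00 A × 124200 s = 3850000 C.
n(e⁻) = Q/F = 3850000 / 96500 = 39.90 mol.
2 electrons are transferred per H₂ molecule, so n(H₂) = 39.90 / 2 = 19.95 mol.
V = n × V_m = 19.95 × 22.7 = 453 L.

453 L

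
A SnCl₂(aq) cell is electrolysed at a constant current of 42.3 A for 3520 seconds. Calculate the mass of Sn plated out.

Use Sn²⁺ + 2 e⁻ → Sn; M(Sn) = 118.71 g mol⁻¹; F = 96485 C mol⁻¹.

Q = I·t = 42.30 A × 3520.0 s = 148900 C.
n(e⁻) = Q/F = 148900 / 96485 = 1.543 mol.
Sn²⁺ + 2 e⁻ → Sn, so n(Sn) = n(e⁻)/2 = 0.7716 mol.
m = n·M = 0.7716 × 118.71 = 91.6 g.

91.6 g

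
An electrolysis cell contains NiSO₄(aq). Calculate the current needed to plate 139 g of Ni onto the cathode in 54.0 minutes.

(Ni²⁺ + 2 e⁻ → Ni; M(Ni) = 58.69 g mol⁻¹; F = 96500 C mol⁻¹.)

141 A

n(Ni) = 139 / 58.69 = 2.368 mol.
n(e⁻) = 2 × 2.368 = 4.737 mol.
Q = n(e⁻)·F = 4.737 × 96500 = 457100 C.
I = Q/t = 457100 / 3240.0 s = 141 A.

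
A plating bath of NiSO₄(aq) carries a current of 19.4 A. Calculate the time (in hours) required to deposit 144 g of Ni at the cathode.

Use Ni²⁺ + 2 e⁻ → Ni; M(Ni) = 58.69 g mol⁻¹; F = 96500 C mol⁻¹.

6.78 h

n(Ni) = m/M = 144 / 58.69 = 2.454 mol.
Each Ni atom requires 2 electrons, so n(e⁻) = 2 × 2.454 = 4.907 mol.
Q = n(e⁻)·F = 4.907 × 96500 = 473500 C.
t = Q/I = 473500 / 19.40 A = 24410 s = 6.78 h.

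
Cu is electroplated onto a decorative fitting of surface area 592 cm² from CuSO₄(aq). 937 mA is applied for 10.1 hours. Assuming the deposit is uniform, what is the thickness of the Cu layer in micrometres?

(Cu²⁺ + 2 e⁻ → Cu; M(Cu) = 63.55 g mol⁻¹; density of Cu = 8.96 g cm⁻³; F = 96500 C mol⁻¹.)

Q = I·t = 0.9370 × 36360 = 34070 C; n(e⁻) = 0.3530 mol.
n(Cu) = n(e⁻)/2 = 0.1765 mol, so m = 0.1765 × 63.55 = 11.22 g.
Volume = m/ρ = 11.22 / 8.96 = 1.252 cm³.
Thickness = V/A = 1.252 / 592 = 0.00211 cm = 21.1 μm.

21.1 μm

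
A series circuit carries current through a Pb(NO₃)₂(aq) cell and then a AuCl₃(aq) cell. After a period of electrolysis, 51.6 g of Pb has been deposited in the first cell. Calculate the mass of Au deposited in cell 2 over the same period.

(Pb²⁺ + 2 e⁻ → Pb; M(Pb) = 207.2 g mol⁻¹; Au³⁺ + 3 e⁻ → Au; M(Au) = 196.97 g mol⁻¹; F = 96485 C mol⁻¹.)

n(Pb) = 51.6 / 207.2 = 0.2490 mol.
Since Pb²⁺ + 2 e⁻ → Pb, n(e⁻) passed = 2 × 0.2490 = 0.4981 mol.
Cells in series carry the same charge, so the same 0.4981 mol of electrons passes through cell 2.
Au³⁺ + 3 e⁻ → Au, so n(Au) = 0.4981 / 3 = 0.1660 mol.
m(Au) = 0.1660 × 196.97 = 32.7 g.

32.7 g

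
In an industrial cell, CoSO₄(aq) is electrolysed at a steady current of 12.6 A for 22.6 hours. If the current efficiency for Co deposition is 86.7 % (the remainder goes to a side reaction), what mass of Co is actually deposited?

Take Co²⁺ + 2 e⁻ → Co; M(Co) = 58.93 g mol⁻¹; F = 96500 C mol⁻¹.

Q = I·t = 12.60 × 81360 = 1025000 C.
n(e⁻) = 1025000/96500 = 10.62 mol; theoretically n(Co) = 10.62/2 = 5.312 mol, m_theo = 313.0 g.
At 86.7 % efficiency, m_actual = 0.867 × 313.0 = 271 g.

271 g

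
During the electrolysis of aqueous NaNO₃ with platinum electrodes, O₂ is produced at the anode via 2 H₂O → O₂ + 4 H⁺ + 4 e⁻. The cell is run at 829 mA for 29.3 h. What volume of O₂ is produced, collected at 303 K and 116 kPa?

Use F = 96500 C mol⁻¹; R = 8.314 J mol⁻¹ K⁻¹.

Q = I·t = 0.8290 A × 105480 s = 87440 C.
n(e⁻) = Q/F = 87440 / 96500 = 0.9061 mol.
4 electrons are transferred per O₂ molecule, so n(O₂) = 0.9061 / 4 = 0.2265 mol.
V = nRT/P = (0.2265 × 8.314 × 303) / (116 × 10³ Pa) = 0.00492 m³ = 4.92 L.

4.92 L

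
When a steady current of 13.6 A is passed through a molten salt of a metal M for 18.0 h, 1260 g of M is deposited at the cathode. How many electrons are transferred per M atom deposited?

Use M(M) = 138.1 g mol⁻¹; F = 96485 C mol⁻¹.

Q = I·t = 13.60 A × 64800 s = 881300 C, so n(e⁻) = 881300/96485 = 9.134 mol.
n(M) deposited = 1260 / 138.1 = 9.124 mol.
Electrons per atom = n(e⁻)/n(M) = 9.134 / 9.124 = 1.00 ≈ 1, so the ion is M⁺.

1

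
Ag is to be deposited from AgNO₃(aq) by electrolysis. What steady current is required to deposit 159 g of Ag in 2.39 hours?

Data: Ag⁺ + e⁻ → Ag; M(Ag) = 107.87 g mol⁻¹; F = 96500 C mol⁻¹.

16.5 A

n(Ag) = 159 / 107.87 = 1.474 mol.
n(e⁻) = 1 × 1.474 = 1.474 mol.
Q = n(e⁻)·F = 1.474 × 96500 = 142200 C.
I = Q/t = 142200 / 8604.0 s = 16.5 A.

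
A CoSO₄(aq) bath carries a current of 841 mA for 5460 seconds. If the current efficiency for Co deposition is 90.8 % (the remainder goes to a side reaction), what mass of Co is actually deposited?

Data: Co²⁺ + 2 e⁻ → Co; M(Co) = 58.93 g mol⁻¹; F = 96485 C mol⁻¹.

1.27 g

Q = I·t = 0.8410 × 5460.0 = 4592 C.
n(e⁻) = 4592/96485 = 0.04759 mol; theoretically n(Co) = 0.04759/2 = 0.02380 mol, m_theo = 1.402 g.
At 90.8 % efficiency, m_actual = 0.908 × 1.402 = 1.27 g.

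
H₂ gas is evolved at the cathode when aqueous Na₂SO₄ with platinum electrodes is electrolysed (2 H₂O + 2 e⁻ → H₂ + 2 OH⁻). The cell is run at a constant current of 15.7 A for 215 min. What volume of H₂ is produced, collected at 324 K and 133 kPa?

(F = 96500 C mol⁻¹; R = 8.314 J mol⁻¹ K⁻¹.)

Q = I·t = 15.70 A × 12900 s = 202500 C.
n(e⁻) = Q/F = 202500 / 96500 = 2.099 mol.
2 electrons are transferred per H₂ molecule, so n(H₂) = 2.099 / 2 = 1.049 mol.
V = nRT/P = (1.049 × 8.314 × 324) / (133 × 10³ Pa) = 0.0213 m³ = 21.3 L.

21.3 L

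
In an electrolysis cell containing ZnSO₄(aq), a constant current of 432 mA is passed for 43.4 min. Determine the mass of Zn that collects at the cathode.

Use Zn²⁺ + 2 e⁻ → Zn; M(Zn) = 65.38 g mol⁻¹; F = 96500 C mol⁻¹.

0.381 g

Q = I·t = 0.4320 A × 2604.0 s = 1125 C.
n(e⁻) = Q/F = 1125 / 96500 = 0.01166 mol.
Zn²⁺ + 2 e⁻ → Zn, so n(Zn) = n(e⁻)/2 = 0.005829 mol.
m = n·M = 0.005829 × 65.38 = 0.381 g.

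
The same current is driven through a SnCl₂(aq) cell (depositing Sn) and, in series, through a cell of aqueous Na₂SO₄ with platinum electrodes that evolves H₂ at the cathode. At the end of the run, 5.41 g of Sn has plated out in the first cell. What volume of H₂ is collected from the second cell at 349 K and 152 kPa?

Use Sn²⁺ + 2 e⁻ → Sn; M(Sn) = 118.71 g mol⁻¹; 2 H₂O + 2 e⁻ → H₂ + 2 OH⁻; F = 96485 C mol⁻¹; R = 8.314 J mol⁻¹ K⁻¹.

n(Sn) = 5.41 / 118.71 = 0.04557 mol, so n(e⁻) = 2 × 0.04557 = 0.09115 mol.
The cells are in series, so the same 0.09115 mol of electrons passes through the second cell.
2 H₂O + 2 e⁻ → H₂ + 2 OH⁻ — 2 mol e⁻ per mol H₂, so n(H₂) = 0.09115/2 = 0.04557 mol.
V = nRT/P = (0.04557 × 8.314 × 349) / (152 × 10³) = 8.70 × 10⁻⁴ m³ = 0.870 L.

0.870 L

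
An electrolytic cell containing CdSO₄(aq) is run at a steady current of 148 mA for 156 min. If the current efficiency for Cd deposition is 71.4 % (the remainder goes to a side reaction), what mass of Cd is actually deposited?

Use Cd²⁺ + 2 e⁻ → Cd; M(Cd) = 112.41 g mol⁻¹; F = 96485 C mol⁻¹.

Q = I·t = 0.1480 × 9360.0 = 1385 C.
n(e⁻) = 1385/96485 = 0.01436 mol; theoretically n(Cd) = 0.01436/2 = 0.007179 mol, m_theo = 0.8070 g.
At 71.4 % efficiency, m_actual = 0.714 × 0.8070 = 0.576 g.

0.576 g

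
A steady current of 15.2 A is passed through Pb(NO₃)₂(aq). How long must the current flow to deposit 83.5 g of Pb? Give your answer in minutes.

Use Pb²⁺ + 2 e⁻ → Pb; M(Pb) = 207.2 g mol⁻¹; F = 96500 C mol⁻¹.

n(Pb) = m/M = 83.5 / 207.2 = 0.4030 mol.
Each Pb atom requires 2 electrons, so n(e⁻) = 2 × 0.4030 = 0.8060 mol.
Q = n(e⁻)·F = 0.8060 × 96500 = 77780 C.
t = Q/I = 77780 / 15.20 A = 5117 s = 85.3 min.

85.3 min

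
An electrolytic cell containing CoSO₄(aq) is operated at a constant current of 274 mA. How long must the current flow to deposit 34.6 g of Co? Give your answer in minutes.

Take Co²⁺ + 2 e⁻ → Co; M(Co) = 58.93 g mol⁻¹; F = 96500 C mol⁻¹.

n(Co) = m/M = 34.6 / 58.93 = 0.5871 mol.
Each Co atom requires 2 electrons, so n(e⁻) = 2 × 0.5871 = 1.174 mol.
Q = n(e⁻)·F = 1.174 × 96500 = 113300 C.
t = Q/I = 113300 / 0.2740 A = 413600 s = 6890 min.

6890 min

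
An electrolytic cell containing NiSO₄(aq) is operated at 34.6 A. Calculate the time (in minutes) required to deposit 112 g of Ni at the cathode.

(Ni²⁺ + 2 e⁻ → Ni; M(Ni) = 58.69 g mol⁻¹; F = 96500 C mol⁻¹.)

n(Ni) = m/M = 112 / 58.69 = 1.908 mol.
Each Ni atom requires 2 electrons, so n(e⁻) = 2 × 1.908 = 3.817 mol.
Q = n(e⁻)·F = 3.817 × 96500 = 368300 C.
t = Q/I = 368300 / 34.60 A = 10640 s = 177 min.

177 min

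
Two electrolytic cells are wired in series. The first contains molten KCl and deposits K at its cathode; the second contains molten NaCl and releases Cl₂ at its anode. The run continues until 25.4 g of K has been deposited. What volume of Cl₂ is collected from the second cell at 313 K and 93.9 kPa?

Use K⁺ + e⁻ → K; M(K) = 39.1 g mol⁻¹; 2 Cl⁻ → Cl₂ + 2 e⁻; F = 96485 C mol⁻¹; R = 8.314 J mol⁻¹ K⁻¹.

9.00 L

n(K) = 25.4 / 39.1 = 0.6496 mol, so n(e⁻) = 1 × 0.6496 = 0.6496 mol.
The cells are in series, so the same 0.6496 mol of electrons passes through the second cell.
2 Cl⁻ → Cl₂ + 2 e⁻ — 2 mol e⁻ per mol Cl₂, so n(Cl₂) = 0.6496/2 = 0.3248 mol.
V = nRT/P = (0.3248 × 8.314 × 313) / (93.9 × 10³) = 0.00900 m³ = 9.00 L.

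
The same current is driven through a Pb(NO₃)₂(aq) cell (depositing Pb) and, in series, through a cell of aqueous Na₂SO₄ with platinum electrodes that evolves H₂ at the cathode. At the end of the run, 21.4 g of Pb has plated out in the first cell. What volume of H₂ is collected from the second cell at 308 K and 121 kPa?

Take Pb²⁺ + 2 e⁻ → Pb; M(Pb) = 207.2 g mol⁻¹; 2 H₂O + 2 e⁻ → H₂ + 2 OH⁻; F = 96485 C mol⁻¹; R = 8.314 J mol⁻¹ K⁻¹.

n(Pb) = 21.4 / 207.2 = 0.1033 mol, so n(e⁻) = 2 × 0.1033 = 0.2066 mol.
The cells are in series, so the same 0.2066 mol of electrons passes through the second cell.
2 H₂O + 2 e⁻ → H₂ + 2 OH⁻ — 2 mol e⁻ per mol H₂, so n(H₂) = 0.2066/2 = 0.1033 mol.
V = nRT/P = (0.1033 × 8.314 × 308) / (121 × 10³) = 0.00219 m³ = 2.19 L.

2.19 L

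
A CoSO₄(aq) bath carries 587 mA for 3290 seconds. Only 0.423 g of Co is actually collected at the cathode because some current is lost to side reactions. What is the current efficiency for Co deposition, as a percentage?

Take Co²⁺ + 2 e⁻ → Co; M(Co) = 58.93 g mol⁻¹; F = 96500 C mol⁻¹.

Q = I·t = 0.5870 × 3290.0 = 1931 C; n(e⁻) = 1931/96500 = 0.02001 mol.
Theoretical n(Co) = n(e⁻)/2 = 0.01001 mol, i.e. m_theo = 0.01001 × 58.93 = 0.5897 g.
Efficiency = m_actual / m_theo = 0.423 / 0.5897 = 71.7 %.

71.7 %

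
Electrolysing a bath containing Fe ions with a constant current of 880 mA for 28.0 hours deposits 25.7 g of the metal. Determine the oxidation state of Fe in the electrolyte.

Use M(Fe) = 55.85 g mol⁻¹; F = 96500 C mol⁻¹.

+2

Q = I·t = 0.8800 A × 100800 s = 88700 C, so n(e⁻) = 88700/96500 = 0.9192 mol.
n(Fe) deposited = 25.7 / 55.85 = 0.4602 mol.
Electrons per atom = n(e⁻)/n(Fe) = 0.9192 / 0.4602 = 2.00 ≈ 2, so the ion is Fe²⁺.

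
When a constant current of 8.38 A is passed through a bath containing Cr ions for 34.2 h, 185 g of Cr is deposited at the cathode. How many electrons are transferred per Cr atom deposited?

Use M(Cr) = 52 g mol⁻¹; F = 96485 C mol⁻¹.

Q = I·t = 8.380 A × 123120 s = 1032000 C, so n(e⁻) = 1032000/96485 = 10.69 mol.
n(Cr) deposited = 185 / 52 = 3.558 mol.
Electrons per atom = n(e⁻)/n(Cr) = 10.69 / 3.558 = 3.01 ≈ 3, so the ion is Cr³⁺.

3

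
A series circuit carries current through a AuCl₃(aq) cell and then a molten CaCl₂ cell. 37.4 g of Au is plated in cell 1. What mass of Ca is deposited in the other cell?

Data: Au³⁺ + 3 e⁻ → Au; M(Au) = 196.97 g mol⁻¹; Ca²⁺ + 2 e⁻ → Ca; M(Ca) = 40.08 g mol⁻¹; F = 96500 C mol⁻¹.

n(Au) = 37.4 / 196.97 = 0.1899 mol.
Since Au³⁺ + 3 e⁻ → Au, n(e⁻) passed = 3 × 0.1899 = 0.5696 mol.
Cells in series carry the same charge, so the same 0.5696 mol of electrons passes through cell 2.
Ca²⁺ + 2 e⁻ → Ca, so n(Ca) = 0.5696 / 2 = 0.2848 mol.
m(Ca) = 0.2848 × 40.08 = 11.4 g.

11.4 g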